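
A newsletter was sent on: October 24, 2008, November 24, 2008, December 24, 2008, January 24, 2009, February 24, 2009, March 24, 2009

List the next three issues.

April 24, 2009; May 24, 2009; June 24, 2009

Each date is the 24th; the gaps (31, 30, 31, 31, 28) track the month lengths.
The rule is the 24th of each month.
Next: April 2009 → April 24, 2009.
Next: May 2009 → May 24, 2009.
June 2009: June 24, 2009.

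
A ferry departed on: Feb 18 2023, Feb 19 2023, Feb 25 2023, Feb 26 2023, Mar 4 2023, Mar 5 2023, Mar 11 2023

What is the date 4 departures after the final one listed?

Mar 25 2023

Gaps: 1, 6, 1, 6, 1, 6 days — not constant, but cyclic with period 2.
The events fall on every Saturday and Sunday.
The following Sunday is Mar 12 2023.
Next Saturday: Mar 18 2023.
Next Sunday: Mar 19 2023.
The following Saturday is Mar 25 2023.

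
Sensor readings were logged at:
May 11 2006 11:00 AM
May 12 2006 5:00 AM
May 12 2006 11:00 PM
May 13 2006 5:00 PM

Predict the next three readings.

May 14 2006 11:00 AM, May 15 2006 5:00 AM, May 15 2006 11:00 PM

Spacing: 18, 18, 18 h — constant 18 h.
May 13 2006 5:00 PM + 18 h = May 14 2006 11:00 AM.
May 14 2006 11:00 AM + 18 h = May 15 2006 5:00 AM.
May 15 2006 5:00 AM + 18 h = May 15 2006 11:00 PM.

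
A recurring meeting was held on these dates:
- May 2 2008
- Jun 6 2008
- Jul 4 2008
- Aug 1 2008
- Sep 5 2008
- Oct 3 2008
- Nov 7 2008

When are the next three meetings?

All dates are Fridays, 35, 28, 28, 35, 28, 35 days apart.
Specifically, the 1st Friday of each month.
December 2008 — 1st Friday is Dec 5 2008.
1st Friday of January 2009: Jan 2 2009.
February 2009 — 1st Friday is Feb 6 2009.

Dec 5 2008, Jan 2 2009, Feb 6 2009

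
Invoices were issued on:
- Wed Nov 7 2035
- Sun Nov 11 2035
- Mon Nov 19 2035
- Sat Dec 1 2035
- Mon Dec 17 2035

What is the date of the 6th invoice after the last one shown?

Gaps: 4, 8, 12, 16 days — each gap is 4 larger than the previous one.
Next gap: 20 days. Mon Dec 17 2035 + 20 days = Sun Jan 6 2036.
Next gap: 24 days. Sun Jan 6 2036 + 24 days = Wed Jan 30 2036.
Next gap: 28 days. Wed Jan 30 2036 + 28 days = Wed Feb 27 2036.
Next gap: 32 days. Wed Feb 27 2036 + 32 days = Sun Mar 30 2036.
Next gap: 36 days. Sun Mar 30 2036 + 36 days = Mon May 5 2036.
Next gap: 40 days. Mon May 5 2036 + 40 days = Sat Jun 14 2036.

Sat Jun 14 2036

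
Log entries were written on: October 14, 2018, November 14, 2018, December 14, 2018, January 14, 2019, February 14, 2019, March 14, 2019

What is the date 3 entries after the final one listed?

June 14, 2019

The day-of-month is always 14 (31, 30, 31, 31, 28 days between events).
So this recurs on the 14th of each month.
April 2019: April 14, 2019.
May 2019: May 14, 2019.
June 2019: June 14, 2019.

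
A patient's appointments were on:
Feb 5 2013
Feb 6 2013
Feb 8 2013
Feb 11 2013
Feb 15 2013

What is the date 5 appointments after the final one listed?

Gaps: 1, 2, 3, 4 days — each gap is 1 larger than the previous one.
Next gap: 5 days. Feb 15 2013 + 5 days = Feb 20 2013.
Next gap: 6 days. Feb 20 2013 + 6 days = Feb 26 2013.
Next gap: 7 days. Feb 26 2013 + 7 days = Mar 5 2013.
Next gap: 8 days. Mar 5 2013 + 8 days = Mar 13 2013.
Next gap: 9 days. Mar 13 2013 + 9 days = Mar 22 2013.

Mar 22 2013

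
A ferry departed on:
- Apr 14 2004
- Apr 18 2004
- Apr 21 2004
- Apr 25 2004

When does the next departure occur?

Apr 28 2004

The gap pattern 4, 3, 4 repeats every 2 events.
These are the Wednesdays and Sundays of each week.
The following Wednesday is Apr 28 2004.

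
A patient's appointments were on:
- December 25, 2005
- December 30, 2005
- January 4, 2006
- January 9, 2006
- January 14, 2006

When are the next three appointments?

January 19, 2006; January 24, 2006; January 29, 2006

The spacing is 5, 5, 5, 5 days — always 5 days.
January 14, 2006 + 5 days = January 19, 2006.
January 19, 2006 + 5 days = January 24, 2006.
January 24, 2006 + 5 days = January 29, 2006.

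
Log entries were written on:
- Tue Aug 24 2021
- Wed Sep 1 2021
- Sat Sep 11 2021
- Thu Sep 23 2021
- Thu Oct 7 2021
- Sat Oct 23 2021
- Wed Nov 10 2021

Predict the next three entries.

Gaps: 8, 10, 12, 14, 16, 18 days — each gap is 2 larger than the previous one.
Next gap: 20 days. Wed Nov 10 2021 + 20 days = Tue Nov 30 2021.
Next gap: 22 days. Tue Nov 30 2021 + 22 days = Wed Dec 22 2021.
Next gap: 24 days. Wed Dec 22 2021 + 24 days = Sat Jan 15 2022.

Tue Nov 30 2021, Wed Dec 22 2021, Sat Jan 15 2022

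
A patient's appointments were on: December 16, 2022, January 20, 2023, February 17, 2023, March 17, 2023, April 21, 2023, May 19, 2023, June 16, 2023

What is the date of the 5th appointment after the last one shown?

All dates are Fridays, 35, 28, 28, 35, 28, 28 days apart.
Specifically, the 3rd Friday of each month.
July 2023 — 3rd Friday is July 21, 2023.
3rd Friday of August 2023: August 18, 2023.
3rd Friday of September 2023: September 15, 2023.
3rd Friday of October 2023: October 20, 2023.
3rd Friday of November 2023: November 17, 2023.

November 17, 2023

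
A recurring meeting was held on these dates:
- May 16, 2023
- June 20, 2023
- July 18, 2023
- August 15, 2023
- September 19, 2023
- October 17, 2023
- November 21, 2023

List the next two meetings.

December 19, 2023; January 16, 2024

All dates are Tuesdays, 35, 28, 28, 35, 28, 35 days apart.
Specifically, the 3rd Tuesday of each month.
3rd Tuesday of December 2023: December 19, 2023.
January 2024 — 3rd Tuesday is January 16, 2024.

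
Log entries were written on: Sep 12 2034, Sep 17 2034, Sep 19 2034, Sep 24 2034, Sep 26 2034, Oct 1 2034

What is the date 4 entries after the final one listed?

The gap pattern 5, 2, 5, 2, 5 repeats every 2 events.
These are the Tuesdays and Sundays of each week.
Next Tuesday: Oct 3 2034.
Next Sunday: Oct 8 2034.
The following Tuesday is Oct 10 2034.
Next Sunday: Oct 15 2034.

Oct 15 2034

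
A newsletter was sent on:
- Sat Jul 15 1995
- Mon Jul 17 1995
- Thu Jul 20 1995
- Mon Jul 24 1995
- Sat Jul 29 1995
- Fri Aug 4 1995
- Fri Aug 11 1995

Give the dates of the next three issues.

Sat Aug 19 1995, Mon Aug 28 1995, Thu Sep 7 1995

Gaps: 2, 3, 4, 5, 6, 7 days — each gap is 1 larger than the previous one.
Next gap: 8 days. Fri Aug 11 1995 + 8 days = Sat Aug 19 1995.
Next gap: 9 days. Sat Aug 19 1995 + 9 days = Mon Aug 28 1995.
Next gap: 10 days. Mon Aug 28 1995 + 10 days = Thu Sep 7 1995.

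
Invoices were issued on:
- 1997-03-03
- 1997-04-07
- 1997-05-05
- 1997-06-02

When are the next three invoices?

1997-07-07, 1997-08-04, 1997-09-01

All dates are Mondays, 35, 28, 28 days apart.
Specifically, the 1st Monday of each month.
July 1997 — 1st Monday is 1997-07-07.
August 1997 — 1st Monday is 1997-08-04.
1st Monday of September 1997: 1997-09-01.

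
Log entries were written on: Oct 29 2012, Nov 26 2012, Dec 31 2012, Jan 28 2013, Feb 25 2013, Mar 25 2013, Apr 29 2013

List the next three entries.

All Mondays; the gaps (28, 35, 28, 28, 28, 35) vary with month length.
This is the last Monday of each month.
May 2013 ends with Monday May 27 2013.
June 2013 ends with Monday Jun 24 2013.
Last Monday of July 2013: Jul 29 2013.

May 27 2013, Jun 24 2013, Jul 29 2013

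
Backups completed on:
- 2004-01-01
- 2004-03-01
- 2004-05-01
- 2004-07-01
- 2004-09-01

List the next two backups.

2004-11-01, 2005-01-01

Gaps: 60, 61, 61, 62 days — not constant. Every event is on the 1st of the month.
Pattern: the 1st of every 2 months.
November 2004: 2004-11-01.
Next: January 2005 → 2005-01-01.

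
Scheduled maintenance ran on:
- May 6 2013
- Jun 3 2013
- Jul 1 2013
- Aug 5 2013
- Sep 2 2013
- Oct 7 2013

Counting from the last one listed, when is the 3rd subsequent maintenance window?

These are Mondays at 28- or 35-day spacing (28, 28, 35, 28, 35).
The pattern: 1st Monday of the month.
November 2013 — 1st Monday is Nov 4 2013.
December 2013 — 1st Monday is Dec 2 2013.
1st Monday of January 2014: Jan 6 2014.

Jan 6 2014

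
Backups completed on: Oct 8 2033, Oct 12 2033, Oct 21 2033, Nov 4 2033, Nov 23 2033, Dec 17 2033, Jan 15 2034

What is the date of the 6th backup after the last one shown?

Oct 21 2034

Intervals are 4, 9, 14, 19, 24, 29 days — an arithmetic progression with common difference 5.
Next gap: 34 days. Jan 15 2034 + 34 days = Feb 18 2034.
Next gap: 39 days. Feb 18 2034 + 39 days = Mar 29 2034.
Next gap: 44 days. Mar 29 2034 + 44 days = May 12 2034.
Next gap: 49 days. May 12 2034 + 49 days = Jun 30 2034.
Next gap: 54 days. Jun 30 2034 + 54 days = Aug 23 2034.
Next gap: 59 days. Aug 23 2034 + 59 days = Oct 21 2034.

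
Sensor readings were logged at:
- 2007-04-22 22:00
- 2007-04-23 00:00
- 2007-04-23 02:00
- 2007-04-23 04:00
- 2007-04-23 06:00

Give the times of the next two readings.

Spacing: 2, 2, 2, 2 h — constant 2 h.
2007-04-23 06:00 + 2 h = 2007-04-23 08:00.
2007-04-23 08:00 + 2 h = 2007-04-23 10:00.

2007-04-23 08:00, 2007-04-23 10:00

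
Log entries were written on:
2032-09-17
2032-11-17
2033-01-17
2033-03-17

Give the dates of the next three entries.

2033-05-17, 2033-07-17, 2033-09-17

The day-of-month is always 17 (61, 61, 59 days between events).
So this recurs on the 17th of every 2 months.
Next: May 2033 → 2033-05-17.
Next: July 2033 → 2033-07-17.
September 2033: 2033-09-17.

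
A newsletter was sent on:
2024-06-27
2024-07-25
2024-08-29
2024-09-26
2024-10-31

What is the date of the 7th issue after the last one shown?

2025-05-29

Every date is a Thursday; gaps 28, 35, 28, 35 days.
Each is the last Thursday of its month (at least one falls on the 29th or later, ruling out '4th Thursday').
Last Thursday of November 2024: 2024-11-28.
December 2024 ends with Thursday 2024-12-26.
Last Thursday of January 2025: 2025-01-30.
February 2025 ends with Thursday 2025-02-27.
Last Thursday of March 2025: 2025-03-27.
Last Thursday of April 2025: 2025-04-24.
May 2025 ends with Thursday 2025-05-29.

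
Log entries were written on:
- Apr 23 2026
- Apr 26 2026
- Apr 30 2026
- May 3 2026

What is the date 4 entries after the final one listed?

May 17 2026

The gap pattern 3, 4, 3 repeats every 2 events.
These are the Thursdays and Sundays of each week.
The following Thursday is May 7 2026.
Next Sunday: May 10 2026.
The following Thursday is May 14 2026.
Next Sunday: May 17 2026.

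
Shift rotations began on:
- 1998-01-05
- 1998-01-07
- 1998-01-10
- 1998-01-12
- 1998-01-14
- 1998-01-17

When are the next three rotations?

1998-01-19, 1998-01-21, 1998-01-24

The gap pattern 2, 3, 2, 2, 3 repeats every 3 events.
These are the Mondays, Wednesdays and Saturdays of each week.
Next Monday: 1998-01-19.
Next Wednesday: 1998-01-21.
The following Saturday is 1998-01-24.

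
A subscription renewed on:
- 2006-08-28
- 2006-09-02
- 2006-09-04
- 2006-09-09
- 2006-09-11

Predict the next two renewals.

2006-09-16, 2006-09-18

Gaps: 5, 2, 5, 2 days — not constant, but cyclic with period 2.
The events fall on every Monday and Saturday.
The following Saturday is 2006-09-16.
Next Monday: 2006-09-18.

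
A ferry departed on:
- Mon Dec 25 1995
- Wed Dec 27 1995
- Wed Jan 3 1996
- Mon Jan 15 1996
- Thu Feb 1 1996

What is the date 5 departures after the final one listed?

Intervals are 2, 7, 12, 17 days — an arithmetic progression with common difference 5.
Next gap: 22 days. Thu Feb 1 1996 + 22 days = Fri Feb 23 1996.
Next gap: 27 days. Fri Feb 23 1996 + 27 days = Thu Mar 21 1996.
Next gap: 32 days. Thu Mar 21 1996 + 32 days = Mon Apr 22 1996.
Next gap: 37 days. Mon Apr 22 1996 + 37 days = Wed May 29 1996.
Next gap: 42 days. Wed May 29 1996 + 42 days = Wed Jul 10 1996.

Wed Jul 10 1996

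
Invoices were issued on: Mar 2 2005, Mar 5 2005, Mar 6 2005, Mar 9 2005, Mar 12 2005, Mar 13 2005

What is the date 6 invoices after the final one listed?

Mar 27 2005

Every event lands on a Wednesday or Saturday or Sunday (gaps cycle 3, 1, 3, 3, 1).
So the schedule is: every Wednesday, Saturday and Sunday.
Next Wednesday: Mar 16 2005.
The following Saturday is Mar 19 2005.
Next Sunday: Mar 20 2005.
The following Wednesday is Mar 23 2005.
Next Saturday: Mar 26 2005.
The following Sunday is Mar 27 2005.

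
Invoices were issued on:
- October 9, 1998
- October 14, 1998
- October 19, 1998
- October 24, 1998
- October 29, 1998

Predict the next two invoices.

November 3, 1998; November 8, 1998

The spacing is 5, 5, 5, 5 days — always 5 days.
October 29, 1998 + 5 days = November 3, 1998.
November 3, 1998 + 5 days = November 8, 1998.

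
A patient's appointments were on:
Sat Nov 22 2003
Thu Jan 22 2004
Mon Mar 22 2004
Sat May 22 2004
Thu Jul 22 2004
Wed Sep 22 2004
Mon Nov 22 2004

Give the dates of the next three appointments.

Each date is the 22nd; the gaps (61, 60, 61, 61, 62, 61) track the month lengths.
The rule is the 22nd of every 2 months.
Next: January 2005 → Sat Jan 22 2005.
Next: March 2005 → Tue Mar 22 2005.
Next: May 2005 → Sun May 22 2005.

Sat Jan 22 2005, Tue Mar 22 2005, Sun May 22 2005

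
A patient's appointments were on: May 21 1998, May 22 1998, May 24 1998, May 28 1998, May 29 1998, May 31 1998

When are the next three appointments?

Jun 4 1998, Jun 5 1998, Jun 7 1998

Gaps: 1, 2, 4, 1, 2 days — not constant, but cyclic with period 3.
The events fall on every Thursday, Friday and Sunday.
The following Thursday is Jun 4 1998.
Next Friday: Jun 5 1998.
Next Sunday: Jun 7 1998.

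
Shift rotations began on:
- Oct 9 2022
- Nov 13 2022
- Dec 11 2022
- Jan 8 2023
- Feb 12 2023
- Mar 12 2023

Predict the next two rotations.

Gaps: 35, 28, 28, 35, 28 days — a mix of 28 and 35. Every date is a Sunday.
Each is the 2nd Sunday of its month.
2nd Sunday of April 2023: Apr 9 2023.
May 2023 — 2nd Sunday is May 14 2023.

Apr 9 2023, May 14 2023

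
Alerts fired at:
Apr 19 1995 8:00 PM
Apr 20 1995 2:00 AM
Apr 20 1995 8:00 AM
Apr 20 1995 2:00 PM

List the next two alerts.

The interval is a steady 6 hours (6, 6, 6).
Apr 20 1995 2:00 PM + 6 h = Apr 20 1995 8:00 PM.
Apr 20 1995 8:00 PM + 6 h = Apr 21 1995 2:00 AM.

Apr 20 1995 8:00 PM, Apr 21 1995 2:00 AM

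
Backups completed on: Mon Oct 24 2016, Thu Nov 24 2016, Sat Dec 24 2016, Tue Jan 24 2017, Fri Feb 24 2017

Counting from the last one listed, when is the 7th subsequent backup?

Sun Sep 24 2017

Each date is the 24th; the gaps (31, 30, 31, 31) track the month lengths.
The rule is the 24th of each month.
March 2017: Fri Mar 24 2017.
April 2017: Mon Apr 24 2017.
May 2017: Wed May 24 2017.
June 2017: Sat Jun 24 2017.
Next: July 2017 → Mon Jul 24 2017.
August 2017: Thu Aug 24 2017.
Next: September 2017 → Sun Sep 24 2017.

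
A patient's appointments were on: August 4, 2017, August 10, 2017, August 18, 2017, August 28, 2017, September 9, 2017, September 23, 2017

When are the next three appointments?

October 9, 2017; October 27, 2017; November 16, 2017

The spacing grows by 2 each time: 6, 8, 10, 12, 14 days.
Next gap: 16 days. September 23, 2017 + 16 days = October 9, 2017.
Next gap: 18 days. October 9, 2017 + 18 days = October 27, 2017.
Next gap: 20 days. October 27, 2017 + 20 days = November 16, 2017.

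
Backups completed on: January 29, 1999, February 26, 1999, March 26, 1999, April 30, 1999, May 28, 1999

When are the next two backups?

All Fridays; the gaps (28, 28, 35, 28) vary with month length.
This is the last Friday of each month.
June 1999 ends with Friday June 25, 1999.
Last Friday of July 1999: July 30, 1999.

June 25, 1999; July 30, 1999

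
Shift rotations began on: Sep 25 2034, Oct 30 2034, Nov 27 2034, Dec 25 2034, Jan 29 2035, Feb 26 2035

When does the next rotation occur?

Mar 26 2035

All Mondays; the gaps (35, 28, 28, 35, 28) vary with month length.
This is the last Monday of each month.
March 2035 ends with Monday Mar 26 2035.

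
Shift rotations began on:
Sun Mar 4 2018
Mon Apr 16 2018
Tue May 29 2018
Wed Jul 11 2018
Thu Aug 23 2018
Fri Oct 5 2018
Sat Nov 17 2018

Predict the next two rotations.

Gaps between consecutive events: 43, 43, 43, 43, 43, 43 days — a constant 43-day interval.
Sat Nov 17 2018 + 43 days = Sun Dec 30 2018.
Sun Dec 30 2018 + 43 days = Mon Feb 11 2019.

Sun Dec 30 2018, Mon Feb 11 2019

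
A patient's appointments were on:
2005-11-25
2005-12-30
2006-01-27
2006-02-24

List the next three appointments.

These are Fridays with 35, 28, 28-day gaps.
Each is the final Friday of its month — 2005-12-30 is past the 28th, so '4th Friday' doesn't fit.
Last Friday of March 2006: 2006-03-31.
April 2006 ends with Friday 2006-04-28.
May 2006 ends with Friday 2006-05-26.

2006-03-31, 2006-04-28, 2006-05-26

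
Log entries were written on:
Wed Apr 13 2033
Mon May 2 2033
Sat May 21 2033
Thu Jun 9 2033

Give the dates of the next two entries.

The spacing is 19, 19, 19 days — always 19 days.
Thu Jun 9 2033 + 19 days = Tue Jun 28 2033.
Tue Jun 28 2033 + 19 days = Sun Jul 17 2033.

Tue Jun 28 2033, Sun Jul 17 2033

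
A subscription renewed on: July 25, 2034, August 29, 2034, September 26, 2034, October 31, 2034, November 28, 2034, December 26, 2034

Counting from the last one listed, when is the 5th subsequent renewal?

All Tuesdays; the gaps (35, 28, 35, 28, 28) vary with month length.
This is the last Tuesday of each month.
Last Tuesday of January 2035: January 30, 2035.
February 2035 ends with Tuesday February 27, 2035.
Last Tuesday of March 2035: March 27, 2035.
April 2035 ends with Tuesday April 24, 2035.
May 2035 ends with Tuesday May 29, 2035.

May 29, 2035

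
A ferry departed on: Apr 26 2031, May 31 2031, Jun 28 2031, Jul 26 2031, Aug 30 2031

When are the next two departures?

Sep 27 2031, Oct 25 2031

All Saturdays; the gaps (35, 28, 28, 35) vary with month length.
This is the last Saturday of each month.
Last Saturday of September 2031: Sep 27 2031.
October 2031 ends with Saturday Oct 25 2031.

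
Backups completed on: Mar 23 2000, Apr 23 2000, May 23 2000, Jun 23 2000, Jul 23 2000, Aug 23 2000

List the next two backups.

Sep 23 2000, Oct 23 2000

Gaps: 31, 30, 31, 30, 31 days — not constant. Every event is on the 23rd of the month.
Pattern: the 23rd of each month.
September 2000: Sep 23 2000.
October 2000: Oct 23 2000.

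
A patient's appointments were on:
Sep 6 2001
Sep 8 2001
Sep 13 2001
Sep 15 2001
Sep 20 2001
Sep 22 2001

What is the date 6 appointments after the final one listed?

Gaps: 2, 5, 2, 5, 2 days — not constant, but cyclic with period 2.
The events fall on every Thursday and Saturday.
Next Thursday: Sep 27 2001.
Next Saturday: Sep 29 2001.
Next Thursday: Oct 4 2001.
The following Saturday is Oct 6 2001.
The following Thursday is Oct 11 2001.
The following Saturday is Oct 13 2001.

Oct 13 2001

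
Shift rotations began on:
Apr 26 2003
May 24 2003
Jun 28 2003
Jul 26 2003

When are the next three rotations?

Aug 23 2003, Sep 27 2003, Oct 25 2003

All dates are Saturdays, 28, 35, 28 days apart.
Specifically, the 4th Saturday of each month.
4th Saturday of August 2003: Aug 23 2003.
4th Saturday of September 2003: Sep 27 2003.
October 2003 — 4th Saturday is Oct 25 2003.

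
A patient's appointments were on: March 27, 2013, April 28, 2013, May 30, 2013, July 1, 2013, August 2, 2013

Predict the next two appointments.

Every event comes 32 days after the last (32, 32, 32, 32).
August 2, 2013 + 32 days = September 3, 2013.
September 3, 2013 + 32 days = October 5, 2013.

September 3, 2013; October 5, 2013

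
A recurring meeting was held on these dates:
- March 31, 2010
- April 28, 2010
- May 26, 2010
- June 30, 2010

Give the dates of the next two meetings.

All Wednesdays; the gaps (28, 28, 35) vary with month length.
This is the last Wednesday of each month.
Last Wednesday of July 2010: July 28, 2010.
August 2010 ends with Wednesday August 25, 2010.

July 28, 2010; August 25, 2010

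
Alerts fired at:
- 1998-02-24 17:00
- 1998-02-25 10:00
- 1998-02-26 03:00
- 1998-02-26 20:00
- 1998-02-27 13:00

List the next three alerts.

1998-02-28 06:00, 1998-02-28 23:00, 1998-03-01 16:00

Spacing: 17, 17, 17, 17 h — constant 17 h.
1998-02-27 13:00 + 17 h = 1998-02-28 06:00.
1998-02-28 06:00 + 17 h = 1998-02-28 23:00.
1998-02-28 23:00 + 17 h = 1998-03-01 16:00.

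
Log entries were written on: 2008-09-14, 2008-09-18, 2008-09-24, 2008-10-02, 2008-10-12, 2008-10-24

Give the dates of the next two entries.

Intervals are 4, 6, 8, 10, 12 days — an arithmetic progression with common difference 2.
Next gap: 14 days. 2008-10-24 + 14 days = 2008-11-07.
Next gap: 16 days. 2008-11-07 + 16 days = 2008-11-23.

2008-11-07, 2008-11-23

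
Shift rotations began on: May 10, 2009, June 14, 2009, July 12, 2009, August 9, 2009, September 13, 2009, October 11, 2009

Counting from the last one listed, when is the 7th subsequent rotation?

Gaps: 35, 28, 28, 35, 28 days — a mix of 28 and 35. Every date is a Sunday.
Each is the 2nd Sunday of its month.
2nd Sunday of November 2009: November 8, 2009.
2nd Sunday of December 2009: December 13, 2009.
2nd Sunday of January 2010: January 10, 2010.
February 2010 — 2nd Sunday is February 14, 2010.
2nd Sunday of March 2010: March 14, 2010.
2nd Sunday of April 2010: April 11, 2010.
2nd Sunday of May 2010: May 9, 2010.

May 9, 2010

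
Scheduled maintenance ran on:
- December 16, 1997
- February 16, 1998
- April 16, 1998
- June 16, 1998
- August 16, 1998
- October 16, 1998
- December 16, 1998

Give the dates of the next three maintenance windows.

February 16, 1999; April 16, 1999; June 16, 1999

Each date is the 16th; the gaps (62, 59, 61, 61, 61, 61) track the month lengths.
The rule is the 16th of every 2 months.
Next: February 1999 → February 16, 1999.
Next: April 1999 → April 16, 1999.
June 1999: June 16, 1999.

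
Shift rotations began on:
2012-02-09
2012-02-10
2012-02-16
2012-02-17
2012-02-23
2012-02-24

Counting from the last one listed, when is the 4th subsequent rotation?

2012-03-09

Gaps: 1, 6, 1, 6, 1 days — not constant, but cyclic with period 2.
The events fall on every Thursday and Friday.
Next Thursday: 2012-03-01.
The following Friday is 2012-03-02.
Next Thursday: 2012-03-08.
Next Friday: 2012-03-09.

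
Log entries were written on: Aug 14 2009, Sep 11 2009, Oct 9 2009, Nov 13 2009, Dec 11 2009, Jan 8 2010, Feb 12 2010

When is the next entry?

Mar 12 2010

Gaps: 28, 28, 35, 28, 28, 35 days — a mix of 28 and 35. Every date is a Friday.
Each is the 2nd Friday of its month.
March 2010 — 2nd Friday is Mar 12 2010.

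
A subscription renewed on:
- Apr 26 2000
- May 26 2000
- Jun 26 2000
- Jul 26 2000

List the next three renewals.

Aug 26 2000, Sep 26 2000, Oct 26 2000

Gaps: 30, 31, 30 days — not constant. Every event is on the 26th of the month.
Pattern: the 26th of each month.
Next: August 2000 → Aug 26 2000.
September 2000: Sep 26 2000.
October 2000: Oct 26 2000.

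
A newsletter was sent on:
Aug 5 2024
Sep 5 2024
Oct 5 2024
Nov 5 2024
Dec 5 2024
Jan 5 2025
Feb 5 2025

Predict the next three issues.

Gaps: 31, 30, 31, 30, 31, 31 days — not constant. Every event is on the 5th of the month.
Pattern: the 5th of each month.
Next: March 2025 → Mar 5 2025.
Next: April 2025 → Apr 5 2025.
May 2025: May 5 2025.

Mar 5 2025, Apr 5 2025, May 5 2025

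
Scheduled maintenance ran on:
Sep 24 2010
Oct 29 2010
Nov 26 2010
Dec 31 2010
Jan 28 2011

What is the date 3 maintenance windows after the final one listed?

These are Fridays with 35, 28, 35, 28-day gaps.
Each is the final Friday of its month — Oct 29 2010 is past the 28th, so '4th Friday' doesn't fit.
Last Friday of February 2011: Feb 25 2011.
Last Friday of March 2011: Mar 25 2011.
Last Friday of April 2011: Apr 29 2011.

Apr 29 2011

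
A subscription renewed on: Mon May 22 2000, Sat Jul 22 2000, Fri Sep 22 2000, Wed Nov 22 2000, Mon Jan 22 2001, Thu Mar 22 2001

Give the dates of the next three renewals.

Gaps: 61, 62, 61, 61, 59 days — not constant. Every event is on the 22nd of the month.
Pattern: the 22nd of every 2 months.
Next: May 2001 → Tue May 22 2001.
July 2001: Sun Jul 22 2001.
September 2001: Sat Sep 22 2001.

Tue May 22 2001, Sun Jul 22 2001, Sat Sep 22 2001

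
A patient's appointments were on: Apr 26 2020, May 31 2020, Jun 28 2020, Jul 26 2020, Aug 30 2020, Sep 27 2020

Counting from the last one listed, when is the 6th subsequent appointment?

These are Sundays with 35, 28, 28, 35, 28-day gaps.
Each is the final Sunday of its month — May 31 2020 is past the 28th, so '4th Sunday' doesn't fit.
Last Sunday of October 2020: Oct 25 2020.
November 2020 ends with Sunday Nov 29 2020.
Last Sunday of December 2020: Dec 27 2020.
January 2021 ends with Sunday Jan 31 2021.
Last Sunday of February 2021: Feb 28 2021.
Last Sunday of March 2021: Mar 28 2021.

Mar 28 2021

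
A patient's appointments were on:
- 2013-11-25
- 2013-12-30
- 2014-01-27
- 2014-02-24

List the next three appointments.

Every date is a Monday; gaps 35, 28, 28 days.
Each is the last Monday of its month (at least one falls on the 29th or later, ruling out '4th Monday').
March 2014 ends with Monday 2014-03-31.
Last Monday of April 2014: 2014-04-28.
May 2014 ends with Monday 2014-05-26.

2014-03-31, 2014-04-28, 2014-05-26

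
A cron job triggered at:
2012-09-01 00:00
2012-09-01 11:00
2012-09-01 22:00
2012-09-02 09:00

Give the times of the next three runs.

2012-09-02 20:00, 2012-09-03 07:00, 2012-09-03 18:00

Gaps: 11, 11, 11 hours — each event is 11 hours after the previous one.
2012-09-02 09:00 + 11 h = 2012-09-02 20:00.
2012-09-02 20:00 + 11 h = 2012-09-03 07:00.
2012-09-03 07:00 + 11 h = 2012-09-03 18:00.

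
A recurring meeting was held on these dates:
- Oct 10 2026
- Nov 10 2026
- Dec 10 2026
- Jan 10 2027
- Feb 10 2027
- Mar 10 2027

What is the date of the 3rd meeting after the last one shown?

Jun 10 2027

The day-of-month is always 10 (31, 30, 31, 31, 28 days between events).
So this recurs on the 10th of each month.
April 2027: Apr 10 2027.
Next: May 2027 → May 10 2027.
June 2027: Jun 10 2027.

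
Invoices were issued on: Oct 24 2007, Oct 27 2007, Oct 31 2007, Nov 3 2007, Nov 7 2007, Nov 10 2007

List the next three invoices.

Every event lands on a Wednesday or Saturday (gaps cycle 3, 4, 3, 4, 3).
So the schedule is: every Wednesday and Saturday.
The following Wednesday is Nov 14 2007.
The following Saturday is Nov 17 2007.
The following Wednesday is Nov 21 2007.

Nov 14 2007, Nov 17 2007, Nov 21 2007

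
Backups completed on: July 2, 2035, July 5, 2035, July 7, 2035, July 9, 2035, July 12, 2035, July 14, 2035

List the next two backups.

Gaps: 3, 2, 2, 3, 2 days — not constant, but cyclic with period 3.
The events fall on every Monday, Thursday and Saturday.
The following Monday is July 16, 2035.
The following Thursday is July 19, 2035.

July 16, 2035; July 19, 2035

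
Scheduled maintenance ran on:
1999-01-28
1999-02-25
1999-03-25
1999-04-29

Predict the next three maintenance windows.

Every date is a Thursday; gaps 28, 28, 35 days.
Each is the last Thursday of its month (at least one falls on the 29th or later, ruling out '4th Thursday').
Last Thursday of May 1999: 1999-05-27.
Last Thursday of June 1999: 1999-06-24.
Last Thursday of July 1999: 1999-07-29.

1999-05-27, 1999-06-24, 1999-07-29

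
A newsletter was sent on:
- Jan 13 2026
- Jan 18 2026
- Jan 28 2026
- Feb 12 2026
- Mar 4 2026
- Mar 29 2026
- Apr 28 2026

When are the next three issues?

Jun 2 2026, Jul 12 2026, Aug 26 2026

The spacing grows by 5 each time: 5, 10, 15, 20, 25, 30 days.
Next gap: 35 days. Apr 28 2026 + 35 days = Jun 2 2026.
Next gap: 40 days. Jun 2 2026 + 40 days = Jul 12 2026.
Next gap: 45 days. Jul 12 2026 + 45 days = Aug 26 2026.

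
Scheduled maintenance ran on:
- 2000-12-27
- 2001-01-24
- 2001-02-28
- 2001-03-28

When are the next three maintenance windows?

2001-04-25, 2001-05-23, 2001-06-27

All dates are Wednesdays, 28, 35, 28 days apart.
Specifically, the 4th Wednesday of each month.
4th Wednesday of April 2001: 2001-04-25.
4th Wednesday of May 2001: 2001-05-23.
June 2001 — 4th Wednesday is 2001-06-27.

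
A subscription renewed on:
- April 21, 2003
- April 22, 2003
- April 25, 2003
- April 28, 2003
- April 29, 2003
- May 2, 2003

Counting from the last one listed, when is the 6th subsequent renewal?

May 16, 2003

Gaps: 1, 3, 3, 1, 3 days — not constant, but cyclic with period 3.
The events fall on every Monday, Tuesday and Friday.
The following Monday is May 5, 2003.
The following Tuesday is May 6, 2003.
The following Friday is May 9, 2003.
Next Monday: May 12, 2003.
Next Tuesday: May 13, 2003.
Next Friday: May 16, 2003.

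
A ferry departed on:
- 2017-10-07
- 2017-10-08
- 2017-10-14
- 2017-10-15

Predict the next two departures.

Gaps: 1, 6, 1 days — not constant, but cyclic with period 2.
The events fall on every Saturday and Sunday.
The following Saturday is 2017-10-21.
The following Sunday is 2017-10-22.

2017-10-21, 2017-10-22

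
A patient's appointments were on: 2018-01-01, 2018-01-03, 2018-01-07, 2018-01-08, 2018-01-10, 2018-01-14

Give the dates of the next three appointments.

2018-01-15, 2018-01-17, 2018-01-21

Gaps: 2, 4, 1, 2, 4 days — not constant, but cyclic with period 3.
The events fall on every Monday, Wednesday and Sunday.
The following Monday is 2018-01-15.
Next Wednesday: 2018-01-17.
Next Sunday: 2018-01-21.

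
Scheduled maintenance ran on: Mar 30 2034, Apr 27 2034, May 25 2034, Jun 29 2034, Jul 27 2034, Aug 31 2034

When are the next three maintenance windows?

These are Thursdays with 28, 28, 35, 28, 35-day gaps.
Each is the final Thursday of its month — Mar 30 2034 is past the 28th, so '4th Thursday' doesn't fit.
September 2034 ends with Thursday Sep 28 2034.
October 2034 ends with Thursday Oct 26 2034.
November 2034 ends with Thursday Nov 30 2034.

Sep 28 2034, Oct 26 2034, Nov 30 2034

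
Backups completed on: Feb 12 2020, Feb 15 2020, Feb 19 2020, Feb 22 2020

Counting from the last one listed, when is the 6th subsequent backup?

The gap pattern 3, 4, 3 repeats every 2 events.
These are the Wednesdays and Saturdays of each week.
Next Wednesday: Feb 26 2020.
The following Saturday is Feb 29 2020.
Next Wednesday: Mar 4 2020.
The following Saturday is Mar 7 2020.
Next Wednesday: Mar 11 2020.
Next Saturday: Mar 14 2020.

Mar 14 2020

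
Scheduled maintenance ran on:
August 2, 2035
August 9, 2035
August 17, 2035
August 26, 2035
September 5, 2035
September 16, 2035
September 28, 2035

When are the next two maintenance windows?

Gaps: 7, 8, 9, 10, 11, 12 days — each gap is 1 larger than the previous one.
Next gap: 13 days. September 28, 2035 + 13 days = October 11, 2035.
Next gap: 14 days. October 11, 2035 + 14 days = October 25, 2035.

October 11, 2035; October 25, 2035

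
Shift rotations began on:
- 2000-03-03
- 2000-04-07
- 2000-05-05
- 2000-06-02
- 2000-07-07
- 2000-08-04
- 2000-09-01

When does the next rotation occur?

These are Fridays at 28- or 35-day spacing (35, 28, 28, 35, 28, 28).
The pattern: 1st Friday of the month.
October 2000 — 1st Friday is 2000-10-06.

2000-10-06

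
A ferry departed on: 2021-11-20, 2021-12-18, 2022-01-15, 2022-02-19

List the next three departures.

Gaps: 28, 28, 35 days — a mix of 28 and 35. Every date is a Saturday.
Each is the 3rd Saturday of its month.
3rd Saturday of March 2022: 2022-03-19.
3rd Saturday of April 2022: 2022-04-16.
May 2022 — 3rd Saturday is 2022-05-21.

2022-03-19, 2022-04-16, 2022-05-21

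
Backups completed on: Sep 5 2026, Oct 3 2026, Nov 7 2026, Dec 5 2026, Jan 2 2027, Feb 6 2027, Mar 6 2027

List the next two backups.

Apr 3 2027, May 1 2027

All dates are Saturdays, 28, 35, 28, 28, 35, 28 days apart.
Specifically, the 1st Saturday of each month.
April 2027 — 1st Saturday is Apr 3 2027.
May 2027 — 1st Saturday is May 1 2027.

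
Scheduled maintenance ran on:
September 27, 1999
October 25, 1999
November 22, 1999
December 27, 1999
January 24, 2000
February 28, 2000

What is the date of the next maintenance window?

These are Mondays at 28- or 35-day spacing (28, 28, 35, 28, 35).
The pattern: 4th Monday of the month.
March 2000 — 4th Monday is March 27, 2000.

March 27, 2000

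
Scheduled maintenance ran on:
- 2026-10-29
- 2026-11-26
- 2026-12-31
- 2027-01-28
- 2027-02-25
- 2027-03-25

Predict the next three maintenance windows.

2027-04-29, 2027-05-27, 2027-06-24

These are Thursdays with 28, 35, 28, 28, 28-day gaps.
Each is the final Thursday of its month — 2026-10-29 is past the 28th, so '4th Thursday' doesn't fit.
April 2027 ends with Thursday 2027-04-29.
Last Thursday of May 2027: 2027-05-27.
Last Thursday of June 2027: 2027-06-24.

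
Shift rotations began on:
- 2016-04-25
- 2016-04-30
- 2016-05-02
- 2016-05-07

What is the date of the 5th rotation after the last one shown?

2016-05-23

Every event lands on a Monday or Saturday (gaps cycle 5, 2, 5).
So the schedule is: every Monday and Saturday.
The following Monday is 2016-05-09.
Next Saturday: 2016-05-14.
Next Monday: 2016-05-16.
Next Saturday: 2016-05-21.
Next Monday: 2016-05-23.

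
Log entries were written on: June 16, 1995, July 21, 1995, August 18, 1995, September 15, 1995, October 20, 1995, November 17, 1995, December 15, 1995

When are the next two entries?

January 19, 1996; February 16, 1996

These are Fridays at 28- or 35-day spacing (35, 28, 28, 35, 28, 28).
The pattern: 3rd Friday of the month.
January 1996 — 3rd Friday is January 19, 1996.
3rd Friday of February 1996: February 16, 1996.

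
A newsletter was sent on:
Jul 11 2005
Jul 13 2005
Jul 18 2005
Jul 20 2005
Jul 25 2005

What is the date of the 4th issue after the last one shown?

Aug 8 2005

Gaps: 2, 5, 2, 5 days — not constant, but cyclic with period 2.
The events fall on every Monday and Wednesday.
Next Wednesday: Jul 27 2005.
The following Monday is Aug 1 2005.
The following Wednesday is Aug 3 2005.
Next Monday: Aug 8 2005.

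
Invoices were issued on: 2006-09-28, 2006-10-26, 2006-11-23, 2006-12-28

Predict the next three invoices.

2007-01-25, 2007-02-22, 2007-03-22

All dates are Thursdays, 28, 28, 35 days apart.
Specifically, the 4th Thursday of each month.
4th Thursday of January 2007: 2007-01-25.
February 2007 — 4th Thursday is 2007-02-22.
March 2007 — 4th Thursday is 2007-03-22.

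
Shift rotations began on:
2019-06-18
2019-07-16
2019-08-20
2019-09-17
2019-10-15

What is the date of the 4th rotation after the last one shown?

2020-02-18

All dates are Tuesdays, 28, 35, 28, 28 days apart.
Specifically, the 3rd Tuesday of each month.
3rd Tuesday of November 2019: 2019-11-19.
3rd Tuesday of December 2019: 2019-12-17.
January 2020 — 3rd Tuesday is 2020-01-21.
3rd Tuesday of February 2020: 2020-02-18.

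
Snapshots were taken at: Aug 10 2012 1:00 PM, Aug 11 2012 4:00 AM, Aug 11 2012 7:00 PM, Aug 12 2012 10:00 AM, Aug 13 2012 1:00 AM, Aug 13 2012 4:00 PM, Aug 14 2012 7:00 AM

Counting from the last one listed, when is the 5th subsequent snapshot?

The interval is a steady 15 hours (15, 15, 15, 15, 15, 15).
Aug 14 2012 7:00 AM + 15 h = Aug 14 2012 10:00 PM.
Aug 14 2012 10:00 PM + 15 h = Aug 15 2012 1:00 PM.
Aug 15 2012 1:00 PM + 15 h = Aug 16 2012 4:00 AM.
Aug 16 2012 4:00 AM + 15 h = Aug 16 2012 7:00 PM.
Aug 16 2012 7:00 PM + 15 h = Aug 17 2012 10:00 AM.

Aug 17 2012 10:00 AM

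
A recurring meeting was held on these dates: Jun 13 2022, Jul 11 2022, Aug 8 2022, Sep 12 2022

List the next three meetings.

Gaps: 28, 28, 35 days — a mix of 28 and 35. Every date is a Monday.
Each is the 2nd Monday of its month.
October 2022 — 2nd Monday is Oct 10 2022.
November 2022 — 2nd Monday is Nov 14 2022.
December 2022 — 2nd Monday is Dec 12 2022.

Oct 10 2022, Nov 14 2022, Dec 12 2022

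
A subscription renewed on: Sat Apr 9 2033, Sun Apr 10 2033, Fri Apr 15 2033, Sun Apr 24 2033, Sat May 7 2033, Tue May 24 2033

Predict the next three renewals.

Tue Jun 14 2033, Sat Jul 9 2033, Sun Aug 7 2033

Intervals are 1, 5, 9, 13, 17 days — an arithmetic progression with common difference 4.
Next gap: 21 days. Tue May 24 2033 + 21 days = Tue Jun 14 2033.
Next gap: 25 days. Tue Jun 14 2033 + 25 days = Sat Jul 9 2033.
Next gap: 29 days. Sat Jul 9 2033 + 29 days = Sun Aug 7 2033.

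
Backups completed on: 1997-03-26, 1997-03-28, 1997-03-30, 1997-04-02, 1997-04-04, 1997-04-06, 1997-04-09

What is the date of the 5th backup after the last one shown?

1997-04-20

The gap pattern 2, 2, 3, 2, 2, 3 repeats every 3 events.
These are the Wednesdays, Fridays and Sundays of each week.
Next Friday: 1997-04-11.
Next Sunday: 1997-04-13.
Next Wednesday: 1997-04-16.
Next Friday: 1997-04-18.
Next Sunday: 1997-04-20.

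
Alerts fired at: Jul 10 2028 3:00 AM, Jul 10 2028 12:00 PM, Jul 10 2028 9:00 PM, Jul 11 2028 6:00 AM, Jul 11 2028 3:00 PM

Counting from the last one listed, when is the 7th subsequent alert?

Jul 14 2028 6:00 AM

Gaps: 9, 9, 9, 9 hours — each event is 9 hours after the previous one.
Jul 11 2028 3:00 PM + 9 h = Jul 12 2028 12:00 AM.
Jul 12 2028 12:00 AM + 9 h = Jul 12 2028 9:00 AM.
Jul 12 2028 9:00 AM + 9 h = Jul 12 2028 6:00 PM.
Jul 12 2028 6:00 PM + 9 h = Jul 13 2028 3:00 AM.
Jul 13 2028 3:00 AM + 9 h = Jul 13 2028 12:00 PM.
Jul 13 2028 12:00 PM + 9 h = Jul 13 2028 9:00 PM.
Jul 13 2028 9:00 PM + 9 h = Jul 14 2028 6:00 AM.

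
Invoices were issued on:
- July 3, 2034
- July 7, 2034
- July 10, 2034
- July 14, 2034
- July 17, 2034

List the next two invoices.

July 21, 2034; July 24, 2034

Gaps: 4, 3, 4, 3 days — not constant, but cyclic with period 2.
The events fall on every Monday and Friday.
The following Friday is July 21, 2034.
Next Monday: July 24, 2034.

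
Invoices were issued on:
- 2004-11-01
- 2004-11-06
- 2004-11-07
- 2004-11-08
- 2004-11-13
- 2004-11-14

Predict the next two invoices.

2004-11-15, 2004-11-20

The gap pattern 5, 1, 1, 5, 1 repeats every 3 events.
These are the Mondays, Saturdays and Sundays of each week.
Next Monday: 2004-11-15.
The following Saturday is 2004-11-20.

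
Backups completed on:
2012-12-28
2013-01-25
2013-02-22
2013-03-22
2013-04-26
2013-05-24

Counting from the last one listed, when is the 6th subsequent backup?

All dates are Fridays, 28, 28, 28, 35, 28 days apart.
Specifically, the 4th Friday of each month.
4th Friday of June 2013: 2013-06-28.
July 2013 — 4th Friday is 2013-07-26.
August 2013 — 4th Friday is 2013-08-23.
September 2013 — 4th Friday is 2013-09-27.
4th Friday of October 2013: 2013-10-25.
November 2013 — 4th Friday is 2013-11-22.

2013-11-22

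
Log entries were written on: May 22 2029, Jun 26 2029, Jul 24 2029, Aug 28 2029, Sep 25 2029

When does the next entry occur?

All dates are Tuesdays, 35, 28, 35, 28 days apart.
Specifically, the 4th Tuesday of each month.
October 2029 — 4th Tuesday is Oct 23 2029.

Oct 23 2029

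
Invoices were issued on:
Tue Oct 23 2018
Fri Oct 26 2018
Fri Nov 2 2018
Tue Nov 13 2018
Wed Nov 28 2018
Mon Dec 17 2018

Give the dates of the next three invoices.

Wed Jan 9 2019, Tue Feb 5 2019, Fri Mar 8 2019

Intervals are 3, 7, 11, 15, 19 days — an arithmetic progression with common difference 4.
Next gap: 23 days. Mon Dec 17 2018 + 23 days = Wed Jan 9 2019.
Next gap: 27 days. Wed Jan 9 2019 + 27 days = Tue Feb 5 2019.
Next gap: 31 days. Tue Feb 5 2019 + 31 days = Fri Mar 8 2019.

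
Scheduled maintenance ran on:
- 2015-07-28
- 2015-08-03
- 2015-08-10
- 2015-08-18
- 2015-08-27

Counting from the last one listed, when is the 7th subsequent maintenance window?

2015-11-26

Gaps: 6, 7, 8, 9 days — each gap is 1 larger than the previous one.
Next gap: 10 days. 2015-08-27 + 10 days = 2015-09-06.
Next gap: 11 days. 2015-09-06 + 11 days = 2015-09-17.
Next gap: 12 days. 2015-09-17 + 12 days = 2015-09-29.
Next gap: 13 days. 2015-09-29 + 13 days = 2015-10-12.
Next gap: 14 days. 2015-10-12 + 14 days = 2015-10-26.
Next gap: 15 days. 2015-10-26 + 15 days = 2015-11-10.
Next gap: 16 days. 2015-11-10 + 16 days = 2015-11-26.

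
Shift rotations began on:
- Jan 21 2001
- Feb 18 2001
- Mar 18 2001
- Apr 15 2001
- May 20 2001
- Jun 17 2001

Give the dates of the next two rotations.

Jul 15 2001, Aug 19 2001

These are Sundays at 28- or 35-day spacing (28, 28, 28, 35, 28).
The pattern: 3rd Sunday of the month.
3rd Sunday of July 2001: Jul 15 2001.
August 2001 — 3rd Sunday is Aug 19 2001.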